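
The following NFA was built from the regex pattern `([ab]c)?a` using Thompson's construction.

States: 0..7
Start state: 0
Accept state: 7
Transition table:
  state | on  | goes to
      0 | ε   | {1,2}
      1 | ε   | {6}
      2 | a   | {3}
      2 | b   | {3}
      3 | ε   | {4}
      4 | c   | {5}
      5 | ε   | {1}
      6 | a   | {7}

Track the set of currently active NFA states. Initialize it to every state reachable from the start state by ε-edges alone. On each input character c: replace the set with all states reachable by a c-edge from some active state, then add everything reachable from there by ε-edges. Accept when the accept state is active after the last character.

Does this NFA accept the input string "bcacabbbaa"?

start: ε-closure({0}) = {0,1,2,6}
'b' @ 1: {3,4}
'c' @ 2: {1,5,6}
'a' @ 3: {7}  (accept∈set)
'c' @ 4: {}  — no active states
rest 'abbbaa' ignored (set empty)
final: {}; accept 7 not in set

Answer: REJECT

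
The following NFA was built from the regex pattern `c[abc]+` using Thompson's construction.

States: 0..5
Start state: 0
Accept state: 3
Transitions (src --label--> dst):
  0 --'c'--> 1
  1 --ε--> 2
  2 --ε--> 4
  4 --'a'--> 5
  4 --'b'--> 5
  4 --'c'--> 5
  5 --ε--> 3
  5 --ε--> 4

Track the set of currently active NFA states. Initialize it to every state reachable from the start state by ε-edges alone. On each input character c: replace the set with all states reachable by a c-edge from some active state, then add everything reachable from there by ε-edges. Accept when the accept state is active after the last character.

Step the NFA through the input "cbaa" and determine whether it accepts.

initial (ε-close {0}): {0}
'c' @ 1: {1,2,4}
'b' @ 2: {3,4,5}  [accepting]
'a' @ 3: {3,4,5}  [accepting]
'a' @ 4: {3,4,5}  [accepting]
final: {3,4,5}; accept 3 in set

Answer: ACCEPT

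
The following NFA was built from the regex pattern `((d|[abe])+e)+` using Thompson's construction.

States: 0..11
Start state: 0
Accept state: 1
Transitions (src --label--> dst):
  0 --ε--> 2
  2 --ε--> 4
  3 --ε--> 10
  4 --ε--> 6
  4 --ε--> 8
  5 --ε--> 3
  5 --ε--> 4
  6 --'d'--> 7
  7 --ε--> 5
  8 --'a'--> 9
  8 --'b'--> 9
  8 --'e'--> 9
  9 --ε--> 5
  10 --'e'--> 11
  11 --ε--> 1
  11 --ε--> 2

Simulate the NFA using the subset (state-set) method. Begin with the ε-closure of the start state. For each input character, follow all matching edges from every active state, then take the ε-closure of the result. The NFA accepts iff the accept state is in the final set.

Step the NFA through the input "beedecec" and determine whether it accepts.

initial (ε-close {0}): {0,2,4,6,8}
'b' @ 1: {3,4,5,6,8,9,10}
'e' @ 2: {1,2,3,4,5,6,8,9,10,11}  [accepting]
'e' @ 3: {1,2,3,4,5,6,8,9,10,11}  [accepting]
'd' @ 4: {3,4,5,6,7,8,10}
'e' @ 5: {1,2,3,4,5,6,8,9,10,11}  [accepting]
'c' @ 6: {}  — dead — no transitions
rest 'ec' ignored (set empty)
after full input: {}  (accept=1 not in)

Answer: REJECT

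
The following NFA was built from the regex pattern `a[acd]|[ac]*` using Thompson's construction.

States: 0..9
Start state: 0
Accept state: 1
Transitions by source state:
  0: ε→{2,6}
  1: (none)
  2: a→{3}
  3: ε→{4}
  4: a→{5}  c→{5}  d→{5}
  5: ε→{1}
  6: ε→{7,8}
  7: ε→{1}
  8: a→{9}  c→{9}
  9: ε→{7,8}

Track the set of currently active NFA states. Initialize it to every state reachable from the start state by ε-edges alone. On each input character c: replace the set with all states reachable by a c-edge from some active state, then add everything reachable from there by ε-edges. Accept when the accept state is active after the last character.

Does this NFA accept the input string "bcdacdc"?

Answer: REJECT

Derivation:
S₀ = ε-closure({0}) = {0,1,2,6,7,8}
'b' @ 1: {}  — no active states
rest 'cdacdc' ignored (set empty)
after full input: {}  (accept=1 not in)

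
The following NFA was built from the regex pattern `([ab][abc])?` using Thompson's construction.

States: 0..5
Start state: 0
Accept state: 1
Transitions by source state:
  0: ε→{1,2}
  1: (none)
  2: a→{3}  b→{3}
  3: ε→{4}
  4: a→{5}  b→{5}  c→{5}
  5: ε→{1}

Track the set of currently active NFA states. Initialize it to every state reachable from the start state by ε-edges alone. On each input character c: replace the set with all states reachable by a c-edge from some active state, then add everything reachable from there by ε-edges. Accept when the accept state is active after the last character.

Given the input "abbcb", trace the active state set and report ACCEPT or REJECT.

initial (ε-close {0}): {0,1,2}
'a' @ 1: {3,4}
'b' @ 2: {1,5}  ✓accept
'b' @ 3: {}  — dead — no transitions
rest 'cb' ignored (set empty)
end set {} — state 1 not in

Answer: REJECT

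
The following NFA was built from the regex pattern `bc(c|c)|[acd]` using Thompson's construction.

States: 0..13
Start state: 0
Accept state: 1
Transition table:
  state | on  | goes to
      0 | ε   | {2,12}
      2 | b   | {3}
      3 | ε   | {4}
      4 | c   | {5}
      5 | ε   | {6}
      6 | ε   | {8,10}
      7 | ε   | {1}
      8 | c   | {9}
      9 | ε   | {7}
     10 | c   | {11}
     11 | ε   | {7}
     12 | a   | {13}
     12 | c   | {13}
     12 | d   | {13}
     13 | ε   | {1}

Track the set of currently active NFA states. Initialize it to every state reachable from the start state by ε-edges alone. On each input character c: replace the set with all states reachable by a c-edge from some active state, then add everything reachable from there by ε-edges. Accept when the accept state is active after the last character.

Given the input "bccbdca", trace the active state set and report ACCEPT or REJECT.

Answer: REJECT

Derivation:
S₀ = ε-closure({0}) = {0,2,12}
'b' @ 1: {3,4}
'c' @ 2: {5,6,8,10}
'c' @ 3: {1,7,9,11}  (accept∈set)
'b' @ 4: {}  — no active states
rest 'dca' ignored (set empty)
after full input: {}  (accept=1 not in)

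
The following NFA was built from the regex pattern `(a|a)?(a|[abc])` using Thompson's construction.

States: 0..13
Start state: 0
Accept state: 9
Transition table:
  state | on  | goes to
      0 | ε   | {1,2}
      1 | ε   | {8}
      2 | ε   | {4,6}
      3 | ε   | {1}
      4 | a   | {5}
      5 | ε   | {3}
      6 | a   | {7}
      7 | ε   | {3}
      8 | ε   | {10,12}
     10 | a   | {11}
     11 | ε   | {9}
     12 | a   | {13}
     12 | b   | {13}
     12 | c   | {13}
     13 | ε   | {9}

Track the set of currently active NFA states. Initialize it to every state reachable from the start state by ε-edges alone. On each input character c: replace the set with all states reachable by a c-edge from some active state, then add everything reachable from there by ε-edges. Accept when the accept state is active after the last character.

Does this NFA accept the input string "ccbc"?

Answer: REJECT

Steps:
start: ε-closure({0}) = {0,1,2,4,6,8,10,12}
'c' @ 1: {9,13}  (accept∈set)
'c' @ 2: {}  — dead — no transitions
rest 'bc' ignored (set empty)
final: {}; accept 9 not in set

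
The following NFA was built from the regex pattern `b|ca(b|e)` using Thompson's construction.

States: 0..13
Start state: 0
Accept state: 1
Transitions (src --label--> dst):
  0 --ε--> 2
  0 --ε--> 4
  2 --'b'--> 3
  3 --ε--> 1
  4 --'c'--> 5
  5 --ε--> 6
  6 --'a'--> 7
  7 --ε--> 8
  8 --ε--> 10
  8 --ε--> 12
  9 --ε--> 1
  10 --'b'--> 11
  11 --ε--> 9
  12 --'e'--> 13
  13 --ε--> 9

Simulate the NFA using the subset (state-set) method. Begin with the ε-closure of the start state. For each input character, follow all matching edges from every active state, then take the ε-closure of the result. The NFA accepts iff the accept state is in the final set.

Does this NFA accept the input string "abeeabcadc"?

initial (ε-close {0}): {0,2,4}
'a' @ 1: {}  — no active states
rest 'beeabcadc' ignored (set empty)
after full input: {}  (accept=1 not in)

Answer: REJECT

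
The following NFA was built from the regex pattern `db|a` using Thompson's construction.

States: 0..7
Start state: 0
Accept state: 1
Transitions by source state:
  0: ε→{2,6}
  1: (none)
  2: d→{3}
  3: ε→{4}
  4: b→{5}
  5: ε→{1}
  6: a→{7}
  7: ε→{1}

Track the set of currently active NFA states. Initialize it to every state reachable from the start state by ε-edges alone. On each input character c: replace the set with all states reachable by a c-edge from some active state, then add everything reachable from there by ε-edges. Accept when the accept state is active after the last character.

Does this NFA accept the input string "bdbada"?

Answer: REJECT

Steps:
initial (ε-close {0}): {0,2,6}
'b' @ 1: {}  — no active states
rest 'dbada' ignored (set empty)
final: {}; accept 1 not in set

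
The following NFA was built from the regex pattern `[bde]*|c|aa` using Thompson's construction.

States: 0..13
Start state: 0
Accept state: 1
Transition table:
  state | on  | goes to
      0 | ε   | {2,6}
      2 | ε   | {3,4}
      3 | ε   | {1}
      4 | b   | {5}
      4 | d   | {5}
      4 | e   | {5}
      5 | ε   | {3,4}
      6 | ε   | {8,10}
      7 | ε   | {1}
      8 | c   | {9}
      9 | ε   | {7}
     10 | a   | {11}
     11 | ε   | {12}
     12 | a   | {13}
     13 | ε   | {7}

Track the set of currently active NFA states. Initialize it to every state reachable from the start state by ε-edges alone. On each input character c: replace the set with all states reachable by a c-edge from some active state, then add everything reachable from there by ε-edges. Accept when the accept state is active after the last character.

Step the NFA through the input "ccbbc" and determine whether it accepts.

Answer: REJECT

Derivation:
start: ε-closure({0}) = {0,1,2,3,4,6,8,10}
'c' @ 1: {1,7,9}  (accept∈set)
'c' @ 2: {}  — no active states
rest 'bbc' ignored (set empty)
final: {}; accept 1 not in set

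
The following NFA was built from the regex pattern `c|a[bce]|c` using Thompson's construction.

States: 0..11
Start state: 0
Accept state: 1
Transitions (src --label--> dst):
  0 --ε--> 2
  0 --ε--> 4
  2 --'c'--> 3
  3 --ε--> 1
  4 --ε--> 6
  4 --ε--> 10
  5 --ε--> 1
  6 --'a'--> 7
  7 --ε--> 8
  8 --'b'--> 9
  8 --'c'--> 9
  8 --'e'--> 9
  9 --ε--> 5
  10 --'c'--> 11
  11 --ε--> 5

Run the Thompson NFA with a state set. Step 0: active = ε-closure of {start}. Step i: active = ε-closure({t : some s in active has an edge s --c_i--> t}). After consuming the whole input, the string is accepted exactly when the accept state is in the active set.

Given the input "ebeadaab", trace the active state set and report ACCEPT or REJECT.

start: ε-closure({0}) = {0,2,4,6,10}
'e' @ 1: {}  — no active states
rest 'beadaab' ignored (set empty)
final: {}; accept 1 not in set

Answer: REJECT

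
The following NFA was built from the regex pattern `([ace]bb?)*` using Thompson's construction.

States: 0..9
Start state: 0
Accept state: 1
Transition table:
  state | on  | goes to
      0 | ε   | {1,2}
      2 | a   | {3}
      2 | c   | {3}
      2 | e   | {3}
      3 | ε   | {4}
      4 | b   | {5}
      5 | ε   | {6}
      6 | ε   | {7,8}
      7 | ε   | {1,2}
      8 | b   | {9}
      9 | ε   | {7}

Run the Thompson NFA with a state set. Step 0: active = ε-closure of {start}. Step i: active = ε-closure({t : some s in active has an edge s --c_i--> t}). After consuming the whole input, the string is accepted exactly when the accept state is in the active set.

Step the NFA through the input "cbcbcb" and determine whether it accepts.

Answer: ACCEPT

Trace:
initial (ε-close {0}): {0,1,2}
'c' @ 1: {3,4}
'b' @ 2: {1,2,5,6,7,8}  ✓accept
'c' @ 3: {3,4}
'b' @ 4: {1,2,5,6,7,8}  ✓accept
'c' @ 5: {3,4}
'b' @ 6: {1,2,5,6,7,8}  ✓accept
after full input: {1,2,5,6,7,8}  (accept=1 in)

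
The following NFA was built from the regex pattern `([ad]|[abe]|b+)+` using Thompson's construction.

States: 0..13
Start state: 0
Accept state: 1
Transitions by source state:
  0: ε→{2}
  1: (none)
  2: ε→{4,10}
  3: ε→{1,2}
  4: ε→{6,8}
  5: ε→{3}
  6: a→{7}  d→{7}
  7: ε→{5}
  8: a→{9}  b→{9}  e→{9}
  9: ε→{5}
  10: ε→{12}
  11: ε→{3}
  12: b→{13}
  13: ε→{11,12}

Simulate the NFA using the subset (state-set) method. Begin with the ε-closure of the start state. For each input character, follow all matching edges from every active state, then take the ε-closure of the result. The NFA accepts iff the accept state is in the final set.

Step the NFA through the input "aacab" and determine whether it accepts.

Answer: REJECT

Derivation:
S₀ = ε-closure({0}) = {0,2,4,6,8,10,12}
'a' @ 1: {1,2,3,4,5,6,7,8,9,10,12}  ✓accept
'a' @ 2: {1,2,3,4,5,6,7,8,9,10,12}  ✓accept
'c' @ 3: {}  — state set empty
rest 'ab' ignored (set empty)
after full input: {}  (accept=1 not in)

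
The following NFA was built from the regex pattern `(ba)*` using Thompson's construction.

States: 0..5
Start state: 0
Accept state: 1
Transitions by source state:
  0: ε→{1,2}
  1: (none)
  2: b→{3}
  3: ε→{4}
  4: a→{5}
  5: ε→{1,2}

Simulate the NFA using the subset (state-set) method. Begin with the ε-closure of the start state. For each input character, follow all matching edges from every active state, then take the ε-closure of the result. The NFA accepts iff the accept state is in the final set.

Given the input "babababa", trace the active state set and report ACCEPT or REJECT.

Answer: ACCEPT

Derivation:
S₀ = ε-closure({0}) = {0,1,2}
'b' @ 1: {3,4}
'a' @ 2: {1,2,5}  [accepting]
'b' @ 3: {3,4}
'a' @ 4: {1,2,5}  [accepting]
'b' @ 5: {3,4}
'a' @ 6: {1,2,5}  [accepting]
'b' @ 7: {3,4}
'a' @ 8: {1,2,5}  [accepting]
after full input: {1,2,5}  (accept=1 in)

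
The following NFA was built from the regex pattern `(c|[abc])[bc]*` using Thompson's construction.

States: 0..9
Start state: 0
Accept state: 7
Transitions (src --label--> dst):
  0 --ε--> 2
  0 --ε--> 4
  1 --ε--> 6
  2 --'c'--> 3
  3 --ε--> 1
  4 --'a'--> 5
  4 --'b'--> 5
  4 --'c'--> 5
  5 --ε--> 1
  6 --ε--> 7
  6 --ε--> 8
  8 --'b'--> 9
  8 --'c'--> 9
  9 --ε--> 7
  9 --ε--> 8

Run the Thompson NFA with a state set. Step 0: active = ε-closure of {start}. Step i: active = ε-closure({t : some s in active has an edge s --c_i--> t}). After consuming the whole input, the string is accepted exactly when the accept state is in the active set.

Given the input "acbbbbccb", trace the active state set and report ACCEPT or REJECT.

Answer: ACCEPT

Trace:
S₀ = ε-closure({0}) = {0,2,4}
'a' @ 1: {1,5,6,7,8}  ✓accept
'c' @ 2: {7,8,9}  ✓accept
'b' @ 3: {7,8,9}  ✓accept
'b' @ 4: {7,8,9}  ✓accept
'b' @ 5: {7,8,9}  ✓accept
'b' @ 6: {7,8,9}  ✓accept
'c' @ 7: {7,8,9}  ✓accept
'c' @ 8: {7,8,9}  ✓accept
'b' @ 9: {7,8,9}  ✓accept
final: {7,8,9}; accept 7 in set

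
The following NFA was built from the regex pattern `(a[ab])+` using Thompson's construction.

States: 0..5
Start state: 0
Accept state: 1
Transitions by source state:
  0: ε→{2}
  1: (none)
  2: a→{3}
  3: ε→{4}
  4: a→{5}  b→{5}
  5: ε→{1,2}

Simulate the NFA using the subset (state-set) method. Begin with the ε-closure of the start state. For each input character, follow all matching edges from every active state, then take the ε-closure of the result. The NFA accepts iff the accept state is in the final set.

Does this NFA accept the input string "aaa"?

S₀ = ε-closure({0}) = {0,2}
'a' @ 1: {3,4}
'a' @ 2: {1,2,5}  ✓accept
'a' @ 3: {3,4}
final: {3,4}; accept 1 not in set

Answer: REJECT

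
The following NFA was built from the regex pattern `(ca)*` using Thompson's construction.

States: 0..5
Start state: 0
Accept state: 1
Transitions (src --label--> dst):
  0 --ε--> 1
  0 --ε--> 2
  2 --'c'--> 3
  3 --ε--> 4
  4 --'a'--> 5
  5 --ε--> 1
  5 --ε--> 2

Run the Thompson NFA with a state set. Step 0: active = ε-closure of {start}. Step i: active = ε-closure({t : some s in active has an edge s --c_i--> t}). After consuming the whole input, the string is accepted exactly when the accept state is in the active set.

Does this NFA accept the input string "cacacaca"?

Answer: ACCEPT

Trace:
S₀ = ε-closure({0}) = {0,1,2}
'c' @ 1: {3,4}
'a' @ 2: {1,2,5}  (accept∈set)
'c' @ 3: {3,4}
'a' @ 4: {1,2,5}  (accept∈set)
'c' @ 5: {3,4}
'a' @ 6: {1,2,5}  (accept∈set)
'c' @ 7: {3,4}
'a' @ 8: {1,2,5}  (accept∈set)
after full input: {1,2,5}  (accept=1 in)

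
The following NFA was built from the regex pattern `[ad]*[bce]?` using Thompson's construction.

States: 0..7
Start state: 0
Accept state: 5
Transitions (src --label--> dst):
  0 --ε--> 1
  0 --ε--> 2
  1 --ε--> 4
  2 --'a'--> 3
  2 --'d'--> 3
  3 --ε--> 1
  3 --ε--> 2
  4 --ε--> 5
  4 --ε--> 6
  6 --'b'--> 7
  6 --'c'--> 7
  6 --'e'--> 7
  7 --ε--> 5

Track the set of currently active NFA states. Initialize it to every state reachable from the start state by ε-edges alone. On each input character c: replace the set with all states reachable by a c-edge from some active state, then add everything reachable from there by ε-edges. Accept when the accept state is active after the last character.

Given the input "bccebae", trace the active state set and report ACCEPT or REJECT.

Answer: REJECT

Trace:
initial (ε-close {0}): {0,1,2,4,5,6}
'b' @ 1: {5,7}  [accepting]
'c' @ 2: {}  — no active states
rest 'cebae' ignored (set empty)
after full input: {}  (accept=5 not in)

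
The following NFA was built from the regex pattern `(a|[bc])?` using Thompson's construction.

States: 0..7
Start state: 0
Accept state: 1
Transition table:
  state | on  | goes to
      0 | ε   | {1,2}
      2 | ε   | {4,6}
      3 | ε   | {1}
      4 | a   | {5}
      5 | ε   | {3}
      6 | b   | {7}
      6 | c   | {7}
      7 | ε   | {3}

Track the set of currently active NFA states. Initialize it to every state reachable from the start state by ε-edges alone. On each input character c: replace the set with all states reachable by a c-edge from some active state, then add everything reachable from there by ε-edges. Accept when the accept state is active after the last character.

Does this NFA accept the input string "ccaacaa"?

S₀ = ε-closure({0}) = {0,1,2,4,6}
'c' @ 1: {1,3,7}  [accepting]
'c' @ 2: {}  — dead — no transitions
rest 'aacaa' ignored (set empty)
after full input: {}  (accept=1 not in)

Answer: REJECT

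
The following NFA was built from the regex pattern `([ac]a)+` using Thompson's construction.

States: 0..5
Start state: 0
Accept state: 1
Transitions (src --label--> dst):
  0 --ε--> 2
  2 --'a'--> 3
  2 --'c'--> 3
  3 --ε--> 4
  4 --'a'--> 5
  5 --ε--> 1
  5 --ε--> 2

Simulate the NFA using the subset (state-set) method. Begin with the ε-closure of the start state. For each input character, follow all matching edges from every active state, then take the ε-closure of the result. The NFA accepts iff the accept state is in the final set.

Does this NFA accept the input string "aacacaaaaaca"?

Answer: ACCEPT

Steps:
S₀ = ε-closure({0}) = {0,2}
'a' @ 1: {3,4}
'a' @ 2: {1,2,5}  (accept∈set)
'c' @ 3: {3,4}
'a' @ 4: {1,2,5}  (accept∈set)
'c' @ 5: {3,4}
'a' @ 6: {1,2,5}  (accept∈set)
'a' @ 7: {3,4}
'a' @ 8: {1,2,5}  (accept∈set)
'a' @ 9: {3,4}
'a' @ 10: {1,2,5}  (accept∈set)
'c' @ 11: {3,4}
'a' @ 12: {1,2,5}  (accept∈set)
end set {1,2,5} — state 1 in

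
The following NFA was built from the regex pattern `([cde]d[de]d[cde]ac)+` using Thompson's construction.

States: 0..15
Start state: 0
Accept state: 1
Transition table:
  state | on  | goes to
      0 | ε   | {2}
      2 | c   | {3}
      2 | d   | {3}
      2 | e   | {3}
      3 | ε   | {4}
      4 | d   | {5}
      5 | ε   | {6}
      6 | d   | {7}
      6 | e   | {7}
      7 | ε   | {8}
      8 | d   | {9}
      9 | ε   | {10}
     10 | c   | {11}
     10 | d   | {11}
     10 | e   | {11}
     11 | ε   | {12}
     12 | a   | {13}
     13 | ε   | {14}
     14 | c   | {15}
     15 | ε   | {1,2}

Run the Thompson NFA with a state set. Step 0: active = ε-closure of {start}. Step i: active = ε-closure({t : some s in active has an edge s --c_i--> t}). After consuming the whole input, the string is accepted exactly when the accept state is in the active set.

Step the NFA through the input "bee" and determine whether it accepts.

initial (ε-close {0}): {0,2}
'b' @ 1: {}  — no active states
rest 'ee' ignored (set empty)
after full input: {}  (accept=1 not in)

Answer: REJECT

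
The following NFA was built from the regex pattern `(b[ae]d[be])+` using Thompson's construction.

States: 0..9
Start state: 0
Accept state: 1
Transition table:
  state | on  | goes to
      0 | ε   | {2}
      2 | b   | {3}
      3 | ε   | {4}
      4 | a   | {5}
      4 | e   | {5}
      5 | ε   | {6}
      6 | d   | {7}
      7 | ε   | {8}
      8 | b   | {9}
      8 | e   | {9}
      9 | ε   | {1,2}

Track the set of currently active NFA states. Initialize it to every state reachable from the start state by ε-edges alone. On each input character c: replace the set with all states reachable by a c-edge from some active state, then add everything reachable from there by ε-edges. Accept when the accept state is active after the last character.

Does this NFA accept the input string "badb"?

initial (ε-close {0}): {0,2}
'b' @ 1: {3,4}
'a' @ 2: {5,6}
'd' @ 3: {7,8}
'b' @ 4: {1,2,9}  (accept∈set)
final: {1,2,9}; accept 1 in set

Answer: ACCEPT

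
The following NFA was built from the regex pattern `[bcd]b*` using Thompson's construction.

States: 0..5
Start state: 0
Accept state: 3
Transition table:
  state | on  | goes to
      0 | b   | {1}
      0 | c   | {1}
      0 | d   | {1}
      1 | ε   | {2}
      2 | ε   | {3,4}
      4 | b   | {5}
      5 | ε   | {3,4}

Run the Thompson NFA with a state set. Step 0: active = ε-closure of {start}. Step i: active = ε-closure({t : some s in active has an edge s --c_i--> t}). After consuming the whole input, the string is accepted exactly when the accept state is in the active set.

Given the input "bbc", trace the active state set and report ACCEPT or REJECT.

Answer: REJECT

Trace:
initial (ε-close {0}): {0}
'b' @ 1: {1,2,3,4}  ✓accept
'b' @ 2: {3,4,5}  ✓accept
'c' @ 3: {}  — no active states
after full input: {}  (accept=3 not in)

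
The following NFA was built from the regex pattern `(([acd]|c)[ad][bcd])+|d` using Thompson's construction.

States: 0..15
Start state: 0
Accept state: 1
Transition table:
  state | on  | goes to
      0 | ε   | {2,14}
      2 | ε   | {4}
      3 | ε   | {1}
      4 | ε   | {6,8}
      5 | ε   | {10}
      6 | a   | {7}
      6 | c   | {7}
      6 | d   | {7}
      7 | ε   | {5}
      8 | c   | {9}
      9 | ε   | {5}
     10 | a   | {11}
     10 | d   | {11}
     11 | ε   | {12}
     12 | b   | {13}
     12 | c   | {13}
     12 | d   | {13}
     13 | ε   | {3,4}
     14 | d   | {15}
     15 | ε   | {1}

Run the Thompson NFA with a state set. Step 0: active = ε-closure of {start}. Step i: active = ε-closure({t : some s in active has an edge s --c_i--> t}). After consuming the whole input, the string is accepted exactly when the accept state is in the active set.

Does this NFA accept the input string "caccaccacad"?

Answer: REJECT

Steps:
start: ε-closure({0}) = {0,2,4,6,8,14}
'c' @ 1: {5,7,9,10}
'a' @ 2: {11,12}
'c' @ 3: {1,3,4,6,8,13}  [accepting]
'c' @ 4: {5,7,9,10}
'a' @ 5: {11,12}
'c' @ 6: {1,3,4,6,8,13}  [accepting]
'c' @ 7: {5,7,9,10}
'a' @ 8: {11,12}
'c' @ 9: {1,3,4,6,8,13}  [accepting]
'a' @ 10: {5,7,10}
'd' @ 11: {11,12}
end set {11,12} — state 1 not in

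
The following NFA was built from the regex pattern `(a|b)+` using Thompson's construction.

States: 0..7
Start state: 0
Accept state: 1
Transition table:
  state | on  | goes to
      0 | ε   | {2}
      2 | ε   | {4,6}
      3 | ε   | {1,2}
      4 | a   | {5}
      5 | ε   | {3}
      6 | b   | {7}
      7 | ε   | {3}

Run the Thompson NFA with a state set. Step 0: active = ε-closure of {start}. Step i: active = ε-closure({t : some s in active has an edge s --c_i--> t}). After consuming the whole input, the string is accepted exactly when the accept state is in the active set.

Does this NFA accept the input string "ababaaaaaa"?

start: ε-closure({0}) = {0,2,4,6}
'a' @ 1: {1,2,3,4,5,6}  (accept∈set)
'b' @ 2: {1,2,3,4,6,7}  (accept∈set)
'a' @ 3: {1,2,3,4,5,6}  (accept∈set)
'b' @ 4: {1,2,3,4,6,7}  (accept∈set)
'a' @ 5: {1,2,3,4,5,6}  (accept∈set)
'a' @ 6: {1,2,3,4,5,6}  (accept∈set)
'a' @ 7: {1,2,3,4,5,6}  (accept∈set)
'a' @ 8: {1,2,3,4,5,6}  (accept∈set)
'a' @ 9: {1,2,3,4,5,6}  (accept∈set)
'a' @ 10: {1,2,3,4,5,6}  (accept∈set)
final: {1,2,3,4,5,6}; accept 1 in set

Answer: ACCEPT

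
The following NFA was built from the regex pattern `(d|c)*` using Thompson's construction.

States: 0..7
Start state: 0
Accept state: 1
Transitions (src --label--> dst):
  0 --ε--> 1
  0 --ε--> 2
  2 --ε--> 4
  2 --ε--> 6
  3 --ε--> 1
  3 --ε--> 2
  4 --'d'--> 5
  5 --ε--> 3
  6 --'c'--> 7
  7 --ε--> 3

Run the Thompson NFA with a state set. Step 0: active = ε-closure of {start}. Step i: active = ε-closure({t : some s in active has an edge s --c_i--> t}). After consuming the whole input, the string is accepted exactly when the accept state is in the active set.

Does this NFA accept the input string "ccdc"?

initial (ε-close {0}): {0,1,2,4,6}
'c' @ 1: {1,2,3,4,6,7}  (accept∈set)
'c' @ 2: {1,2,3,4,6,7}  (accept∈set)
'd' @ 3: {1,2,3,4,5,6}  (accept∈set)
'c' @ 4: {1,2,3,4,6,7}  (accept∈set)
after full input: {1,2,3,4,6,7}  (accept=1 in)

Answer: ACCEPT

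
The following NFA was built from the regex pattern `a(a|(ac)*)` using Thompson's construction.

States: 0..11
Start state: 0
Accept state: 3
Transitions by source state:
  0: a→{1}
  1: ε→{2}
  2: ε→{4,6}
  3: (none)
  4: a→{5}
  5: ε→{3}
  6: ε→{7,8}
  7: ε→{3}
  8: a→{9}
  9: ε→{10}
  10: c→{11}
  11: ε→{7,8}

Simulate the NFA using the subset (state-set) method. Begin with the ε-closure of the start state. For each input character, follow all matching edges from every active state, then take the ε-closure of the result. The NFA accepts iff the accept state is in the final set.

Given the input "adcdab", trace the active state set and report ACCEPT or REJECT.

Answer: REJECT

Steps:
S₀ = ε-closure({0}) = {0}
'a' @ 1: {1,2,3,4,6,7,8}  [accepting]
'd' @ 2: {}  — state set empty
rest 'cdab' ignored (set empty)
final: {}; accept 3 not in set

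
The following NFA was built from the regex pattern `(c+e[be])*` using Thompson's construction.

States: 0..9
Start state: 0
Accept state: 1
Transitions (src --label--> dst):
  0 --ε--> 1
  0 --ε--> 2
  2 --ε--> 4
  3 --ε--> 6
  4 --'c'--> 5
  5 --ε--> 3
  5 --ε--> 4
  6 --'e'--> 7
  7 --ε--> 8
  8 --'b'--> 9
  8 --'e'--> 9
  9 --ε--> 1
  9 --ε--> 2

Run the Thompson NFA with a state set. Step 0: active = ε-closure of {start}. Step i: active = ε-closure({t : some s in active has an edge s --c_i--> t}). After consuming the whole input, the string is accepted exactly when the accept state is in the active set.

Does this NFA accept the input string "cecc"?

Answer: REJECT

Derivation:
initial (ε-close {0}): {0,1,2,4}
'c' @ 1: {3,4,5,6}
'e' @ 2: {7,8}
'c' @ 3: {}  — no active states
rest 'c' ignored (set empty)
after full input: {}  (accept=1 not in)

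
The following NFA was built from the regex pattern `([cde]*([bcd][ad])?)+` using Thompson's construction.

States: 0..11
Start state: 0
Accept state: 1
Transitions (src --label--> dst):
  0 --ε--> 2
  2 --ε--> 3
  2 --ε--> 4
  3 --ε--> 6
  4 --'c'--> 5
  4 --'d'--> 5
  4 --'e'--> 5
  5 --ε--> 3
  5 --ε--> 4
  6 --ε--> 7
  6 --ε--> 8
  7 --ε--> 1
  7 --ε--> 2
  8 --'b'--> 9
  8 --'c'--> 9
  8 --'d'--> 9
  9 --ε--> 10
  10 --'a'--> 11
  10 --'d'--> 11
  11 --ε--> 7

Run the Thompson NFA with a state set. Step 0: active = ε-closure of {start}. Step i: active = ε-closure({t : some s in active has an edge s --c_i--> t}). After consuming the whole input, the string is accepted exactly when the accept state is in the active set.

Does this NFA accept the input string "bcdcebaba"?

Answer: REJECT

Trace:
start: ε-closure({0}) = {0,1,2,3,4,6,7,8}
'b' @ 1: {9,10}
'c' @ 2: {}  — dead — no transitions
rest 'dcebaba' ignored (set empty)
end set {} — state 1 not in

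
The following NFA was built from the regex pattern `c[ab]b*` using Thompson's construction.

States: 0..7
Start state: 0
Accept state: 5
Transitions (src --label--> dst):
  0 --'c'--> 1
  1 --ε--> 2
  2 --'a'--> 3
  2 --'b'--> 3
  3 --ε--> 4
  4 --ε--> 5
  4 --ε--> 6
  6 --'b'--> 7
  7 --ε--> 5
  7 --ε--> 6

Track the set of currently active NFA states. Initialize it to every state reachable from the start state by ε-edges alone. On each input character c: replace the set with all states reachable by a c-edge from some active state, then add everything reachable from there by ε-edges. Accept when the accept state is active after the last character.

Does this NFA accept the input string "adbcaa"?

Answer: REJECT

Derivation:
initial (ε-close {0}): {0}
'a' @ 1: {}  — no active states
rest 'dbcaa' ignored (set empty)
after full input: {}  (accept=5 not in)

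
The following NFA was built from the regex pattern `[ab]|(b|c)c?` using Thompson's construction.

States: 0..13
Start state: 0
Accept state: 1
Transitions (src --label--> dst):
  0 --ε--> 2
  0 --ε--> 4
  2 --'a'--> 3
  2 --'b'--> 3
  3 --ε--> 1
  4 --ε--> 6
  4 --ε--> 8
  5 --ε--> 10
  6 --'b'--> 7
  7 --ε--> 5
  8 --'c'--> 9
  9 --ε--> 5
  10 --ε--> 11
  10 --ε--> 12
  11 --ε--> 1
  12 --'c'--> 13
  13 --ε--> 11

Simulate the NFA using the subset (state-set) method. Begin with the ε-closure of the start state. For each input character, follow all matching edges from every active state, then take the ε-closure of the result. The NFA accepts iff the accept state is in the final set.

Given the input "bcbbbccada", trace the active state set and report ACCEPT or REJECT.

Answer: REJECT

Steps:
initial (ε-close {0}): {0,2,4,6,8}
'b' @ 1: {1,3,5,7,10,11,12}  (accept∈set)
'c' @ 2: {1,11,13}  (accept∈set)
'b' @ 3: {}  — dead — no transitions
rest 'bbccada' ignored (set empty)
final: {}; accept 1 not in set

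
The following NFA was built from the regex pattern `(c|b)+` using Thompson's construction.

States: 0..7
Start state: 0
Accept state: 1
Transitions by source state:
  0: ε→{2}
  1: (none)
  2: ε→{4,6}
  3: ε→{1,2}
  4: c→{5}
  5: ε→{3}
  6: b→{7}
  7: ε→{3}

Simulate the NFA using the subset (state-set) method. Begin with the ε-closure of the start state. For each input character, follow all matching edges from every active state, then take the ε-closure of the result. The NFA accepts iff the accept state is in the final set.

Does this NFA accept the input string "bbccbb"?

Answer: ACCEPT

Trace:
start: ε-closure({0}) = {0,2,4,6}
'b' @ 1: {1,2,3,4,6,7}  ✓accept
'b' @ 2: {1,2,3,4,6,7}  ✓accept
'c' @ 3: {1,2,3,4,5,6}  ✓accept
'c' @ 4: {1,2,3,4,5,6}  ✓accept
'b' @ 5: {1,2,3,4,6,7}  ✓accept
'b' @ 6: {1,2,3,4,6,7}  ✓accept
final: {1,2,3,4,6,7}; accept 1 in set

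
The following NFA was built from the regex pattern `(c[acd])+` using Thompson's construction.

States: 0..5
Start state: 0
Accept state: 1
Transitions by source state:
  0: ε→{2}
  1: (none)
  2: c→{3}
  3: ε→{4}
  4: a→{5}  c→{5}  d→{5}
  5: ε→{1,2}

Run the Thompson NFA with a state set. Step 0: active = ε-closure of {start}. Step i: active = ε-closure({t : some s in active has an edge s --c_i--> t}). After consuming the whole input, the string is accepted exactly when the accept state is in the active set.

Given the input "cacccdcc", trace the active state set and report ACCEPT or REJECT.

S₀ = ε-closure({0}) = {0,2}
'c' @ 1: {3,4}
'a' @ 2: {1,2,5}  ✓accept
'c' @ 3: {3,4}
'c' @ 4: {1,2,5}  ✓accept
'c' @ 5: {3,4}
'd' @ 6: {1,2,5}  ✓accept
'c' @ 7: {3,4}
'c' @ 8: {1,2,5}  ✓accept
after full input: {1,2,5}  (accept=1 in)

Answer: ACCEPT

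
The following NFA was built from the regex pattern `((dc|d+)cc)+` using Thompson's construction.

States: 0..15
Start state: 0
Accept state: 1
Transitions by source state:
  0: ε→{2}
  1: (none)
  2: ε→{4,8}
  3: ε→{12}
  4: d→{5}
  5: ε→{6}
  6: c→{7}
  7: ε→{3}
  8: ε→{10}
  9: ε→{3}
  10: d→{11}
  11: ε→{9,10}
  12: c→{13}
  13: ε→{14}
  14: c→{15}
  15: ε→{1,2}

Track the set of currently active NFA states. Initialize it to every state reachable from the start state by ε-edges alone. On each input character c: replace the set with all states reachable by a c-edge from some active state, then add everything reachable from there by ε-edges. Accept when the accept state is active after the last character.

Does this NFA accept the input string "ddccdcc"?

Answer: ACCEPT

Derivation:
S₀ = ε-closure({0}) = {0,2,4,8,10}
'd' @ 1: {3,5,6,9,10,11,12}
'd' @ 2: {3,9,10,11,12}
'c' @ 3: {13,14}
'c' @ 4: {1,2,4,8,10,15}  (accept∈set)
'd' @ 5: {3,5,6,9,10,11,12}
'c' @ 6: {3,7,12,13,14}
'c' @ 7: {1,2,4,8,10,13,14,15}  (accept∈set)
after full input: {1,2,4,8,10,13,14,15}  (accept=1 in)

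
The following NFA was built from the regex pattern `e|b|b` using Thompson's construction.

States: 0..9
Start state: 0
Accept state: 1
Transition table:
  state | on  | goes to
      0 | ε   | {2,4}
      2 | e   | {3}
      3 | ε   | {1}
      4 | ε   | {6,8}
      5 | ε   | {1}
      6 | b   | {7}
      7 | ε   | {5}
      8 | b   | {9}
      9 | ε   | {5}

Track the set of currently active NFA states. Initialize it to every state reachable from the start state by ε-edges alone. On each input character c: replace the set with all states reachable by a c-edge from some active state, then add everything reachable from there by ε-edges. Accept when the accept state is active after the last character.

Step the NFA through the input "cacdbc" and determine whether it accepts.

Answer: REJECT

Derivation:
S₀ = ε-closure({0}) = {0,2,4,6,8}
'c' @ 1: {}  — no active states
rest 'acdbc' ignored (set empty)
end set {} — state 1 not in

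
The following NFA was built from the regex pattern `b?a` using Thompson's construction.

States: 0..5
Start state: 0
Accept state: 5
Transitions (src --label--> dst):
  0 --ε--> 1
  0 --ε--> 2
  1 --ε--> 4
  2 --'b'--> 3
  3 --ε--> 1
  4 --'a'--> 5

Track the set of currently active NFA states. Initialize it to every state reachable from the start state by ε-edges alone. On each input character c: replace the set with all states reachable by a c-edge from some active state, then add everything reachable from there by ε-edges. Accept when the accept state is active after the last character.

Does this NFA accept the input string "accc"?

S₀ = ε-closure({0}) = {0,1,2,4}
'a' @ 1: {5}  [accepting]
'c' @ 2: {}  — no active states
rest 'cc' ignored (set empty)
final: {}; accept 5 not in set

Answer: REJECT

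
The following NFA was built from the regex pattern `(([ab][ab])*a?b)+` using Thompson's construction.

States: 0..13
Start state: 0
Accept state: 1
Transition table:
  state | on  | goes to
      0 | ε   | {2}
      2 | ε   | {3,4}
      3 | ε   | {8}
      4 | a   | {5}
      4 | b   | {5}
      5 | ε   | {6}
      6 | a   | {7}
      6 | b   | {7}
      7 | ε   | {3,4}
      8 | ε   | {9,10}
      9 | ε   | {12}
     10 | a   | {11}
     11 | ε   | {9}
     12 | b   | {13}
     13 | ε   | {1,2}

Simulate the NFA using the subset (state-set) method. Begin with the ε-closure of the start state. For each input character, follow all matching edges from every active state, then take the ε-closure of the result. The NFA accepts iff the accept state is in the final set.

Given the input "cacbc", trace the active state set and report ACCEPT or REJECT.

initial (ε-close {0}): {0,2,3,4,8,9,10,12}
'c' @ 1: {}  — dead — no transitions
rest 'acbc' ignored (set empty)
end set {} — state 1 not in

Answer: REJECT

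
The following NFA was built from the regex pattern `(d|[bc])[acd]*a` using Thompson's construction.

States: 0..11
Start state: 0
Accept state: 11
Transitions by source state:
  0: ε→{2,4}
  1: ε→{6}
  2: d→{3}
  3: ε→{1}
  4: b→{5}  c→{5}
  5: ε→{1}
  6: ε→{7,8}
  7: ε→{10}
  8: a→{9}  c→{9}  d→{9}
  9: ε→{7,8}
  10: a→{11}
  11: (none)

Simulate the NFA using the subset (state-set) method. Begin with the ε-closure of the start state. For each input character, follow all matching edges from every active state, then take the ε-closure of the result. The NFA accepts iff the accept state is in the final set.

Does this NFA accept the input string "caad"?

initial (ε-close {0}): {0,2,4}
'c' @ 1: {1,5,6,7,8,10}
'a' @ 2: {7,8,9,10,11}  ✓accept
'a' @ 3: {7,8,9,10,11}  ✓accept
'd' @ 4: {7,8,9,10}
final: {7,8,9,10}; accept 11 not in set

Answer: REJECT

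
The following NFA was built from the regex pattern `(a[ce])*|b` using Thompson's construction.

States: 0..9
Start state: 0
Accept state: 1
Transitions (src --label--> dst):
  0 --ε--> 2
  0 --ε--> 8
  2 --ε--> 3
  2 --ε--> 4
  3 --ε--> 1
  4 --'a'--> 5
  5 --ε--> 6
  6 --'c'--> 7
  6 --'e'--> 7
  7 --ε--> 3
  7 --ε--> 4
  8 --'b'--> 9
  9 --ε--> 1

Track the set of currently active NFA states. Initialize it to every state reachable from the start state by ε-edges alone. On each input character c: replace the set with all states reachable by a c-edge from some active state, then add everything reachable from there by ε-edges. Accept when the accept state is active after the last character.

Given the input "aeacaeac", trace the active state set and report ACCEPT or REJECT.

Answer: ACCEPT

Trace:
S₀ = ε-closure({0}) = {0,1,2,3,4,8}
'a' @ 1: {5,6}
'e' @ 2: {1,3,4,7}  ✓accept
'a' @ 3: {5,6}
'c' @ 4: {1,3,4,7}  ✓accept
'a' @ 5: {5,6}
'e' @ 6: {1,3,4,7}  ✓accept
'a' @ 7: {5,6}
'c' @ 8: {1,3,4,7}  ✓accept
after full input: {1,3,4,7}  (accept=1 in)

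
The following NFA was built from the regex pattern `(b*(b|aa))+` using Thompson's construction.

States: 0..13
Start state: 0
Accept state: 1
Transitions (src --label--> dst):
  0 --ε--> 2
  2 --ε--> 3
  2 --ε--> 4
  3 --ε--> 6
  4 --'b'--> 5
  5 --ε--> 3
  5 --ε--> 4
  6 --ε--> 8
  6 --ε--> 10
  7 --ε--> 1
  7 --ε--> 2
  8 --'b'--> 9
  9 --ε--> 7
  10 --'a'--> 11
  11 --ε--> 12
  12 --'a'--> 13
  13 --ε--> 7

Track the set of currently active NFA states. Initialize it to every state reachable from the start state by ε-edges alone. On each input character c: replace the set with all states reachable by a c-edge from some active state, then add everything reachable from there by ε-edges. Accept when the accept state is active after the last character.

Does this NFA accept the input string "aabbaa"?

Answer: ACCEPT

Trace:
S₀ = ε-closure({0}) = {0,2,3,4,6,8,10}
'a' @ 1: {11,12}
'a' @ 2: {1,2,3,4,6,7,8,10,13}  ✓accept
'b' @ 3: {1,2,3,4,5,6,7,8,9,10}  ✓accept
'b' @ 4: {1,2,3,4,5,6,7,8,9,10}  ✓accept
'a' @ 5: {11,12}
'a' @ 6: {1,2,3,4,6,7,8,10,13}  ✓accept
final: {1,2,3,4,6,7,8,10,13}; accept 1 in set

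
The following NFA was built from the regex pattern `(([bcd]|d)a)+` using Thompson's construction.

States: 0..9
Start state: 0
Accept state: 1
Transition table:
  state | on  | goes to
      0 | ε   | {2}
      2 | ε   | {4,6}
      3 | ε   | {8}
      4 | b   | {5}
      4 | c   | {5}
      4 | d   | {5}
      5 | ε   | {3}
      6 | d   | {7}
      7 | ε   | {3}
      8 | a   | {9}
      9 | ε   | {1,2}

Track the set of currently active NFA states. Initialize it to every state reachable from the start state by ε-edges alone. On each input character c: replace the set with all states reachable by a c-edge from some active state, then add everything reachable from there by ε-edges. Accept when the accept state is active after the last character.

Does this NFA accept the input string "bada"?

initial (ε-close {0}): {0,2,4,6}
'b' @ 1: {3,5,8}
'a' @ 2: {1,2,4,6,9}  ✓accept
'd' @ 3: {3,5,7,8}
'a' @ 4: {1,2,4,6,9}  ✓accept
after full input: {1,2,4,6,9}  (accept=1 in)

Answer: ACCEPT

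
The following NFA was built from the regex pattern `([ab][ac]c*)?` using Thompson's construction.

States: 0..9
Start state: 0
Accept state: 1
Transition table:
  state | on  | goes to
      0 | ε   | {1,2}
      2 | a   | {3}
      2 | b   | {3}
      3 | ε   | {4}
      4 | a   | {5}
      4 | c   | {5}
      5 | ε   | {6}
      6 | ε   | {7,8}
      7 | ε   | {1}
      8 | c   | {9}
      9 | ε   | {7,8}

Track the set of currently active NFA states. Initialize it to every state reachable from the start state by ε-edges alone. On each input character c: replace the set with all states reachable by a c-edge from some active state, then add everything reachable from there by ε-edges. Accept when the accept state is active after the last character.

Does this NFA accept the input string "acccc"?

Answer: ACCEPT

Trace:
start: ε-closure({0}) = {0,1,2}
'a' @ 1: {3,4}
'c' @ 2: {1,5,6,7,8}  ✓accept
'c' @ 3: {1,7,8,9}  ✓accept
'c' @ 4: {1,7,8,9}  ✓accept
'c' @ 5: {1,7,8,9}  ✓accept
final: {1,7,8,9}; accept 1 in set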